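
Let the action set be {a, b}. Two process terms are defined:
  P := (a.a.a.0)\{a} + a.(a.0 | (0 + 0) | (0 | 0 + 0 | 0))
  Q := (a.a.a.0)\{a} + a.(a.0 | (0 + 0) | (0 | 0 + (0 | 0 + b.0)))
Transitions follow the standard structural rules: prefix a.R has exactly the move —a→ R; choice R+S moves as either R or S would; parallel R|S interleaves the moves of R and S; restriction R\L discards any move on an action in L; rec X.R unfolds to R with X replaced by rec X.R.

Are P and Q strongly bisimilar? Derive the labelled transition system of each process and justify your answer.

Reachable graph of P (3 states):
  p0 = (a.a.a.0)\{a} + a.(a.0 | (0 + 0) | (0 | 0 + 0 | 0)) ⊢ -a-> p1
  p1 = a.0 | (0 + 0) | (0 | 0 + 0 | 0) ⊢ -a-> p2
  p2 = 0 | (0 + 0) | (0 | 0 + 0 | 0) ⊢ stopped
Reachable graph of Q (5 states):
  q0 = (a.a.a.0)\{a} + a.(a.0 | (0 + 0) | (0 | 0 + (0 | 0 + b.0))) ⊢ -a-> q1
  q1 = a.0 | (0 + 0) | (0 | 0 + (0 | 0 + b.0)) ⊢ -a-> q2, -b-> q3
  q2 = 0 | (0 + 0) | (0 | 0 + (0 | 0 + b.0)) ⊢ -b-> q4
  q3 = a.0 | (0 + 0) | 0 ⊢ -a-> q4
  q4 = 0 | (0 + 0) | 0 ⊢ stopped
Coarsest stable partition (strong bisimilarity classes):
  B0 = {p0}
  B1 = {p1, q3}
  B2 = {p2, q4}
  B3 = {q0}
  B4 = {q1}
  B5 = {q2}
p0 ∈ B0, q0 ∈ B3 → different blocks

not bisimilar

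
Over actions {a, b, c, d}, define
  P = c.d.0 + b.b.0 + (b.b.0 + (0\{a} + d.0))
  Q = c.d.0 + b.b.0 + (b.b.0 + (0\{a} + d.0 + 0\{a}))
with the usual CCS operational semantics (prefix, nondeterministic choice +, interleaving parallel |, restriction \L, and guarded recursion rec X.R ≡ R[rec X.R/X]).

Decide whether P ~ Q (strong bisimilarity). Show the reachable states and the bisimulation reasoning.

Reachable graph of P (4 states):
  u0 = c.d.0 + b.b.0 + (b.b.0 + (0\{a} + d.0)) | ··b··> u1, ··c··> u2, ··d··> u3
  u1 = b.0 | ··b··> u3
  u2 = d.0 | ··d··> u3
  u3 = 0 | (no moves)
Reachable graph of Q (4 states):
  v0 = c.d.0 + b.b.0 + (b.b.0 + (0\{a} + d.0 + 0\{a})) | ··b··> v1, ··c··> v2, ··d··> v3
  v1 = b.0 | ··b··> v3
  v2 = d.0 | ··d··> v3
  v3 = 0 | (no moves)
Coarsest stable partition (strong bisimilarity classes):
  B0 = {u0, v0}
  B1 = {u3, v3}
  B2 = {u1, v1}
  B3 = {u2, v2}
u0 ∈ B0, v0 ∈ B0 → same block

bisimilar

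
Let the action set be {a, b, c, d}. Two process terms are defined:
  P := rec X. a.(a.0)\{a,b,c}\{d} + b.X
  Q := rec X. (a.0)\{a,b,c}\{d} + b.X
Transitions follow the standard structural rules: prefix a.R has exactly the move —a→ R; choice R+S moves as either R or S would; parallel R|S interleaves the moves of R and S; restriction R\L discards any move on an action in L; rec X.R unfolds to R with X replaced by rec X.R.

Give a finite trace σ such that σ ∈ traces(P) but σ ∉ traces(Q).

P's transition system — 2 states:
  u0 = rec X. a.(a.0)\{a,b,c}\{d} + b.X :: -a-> u1, -b-> u0
  u1 = (a.0)\{a,b,c}\{d} :: deadlocked
Q's transition system — 1 states:
  v0 = rec X. (a.0)\{a,b,c}\{d} + b.X :: -b-> v0
Trace ⟨a⟩ through P, begin at {u0}:
  after a @ step 1: {u1}
  — P admits the full trace.
Trace ⟨a⟩ through Q, begin at {v0}:
  after a @ step 1: no successor for Q

a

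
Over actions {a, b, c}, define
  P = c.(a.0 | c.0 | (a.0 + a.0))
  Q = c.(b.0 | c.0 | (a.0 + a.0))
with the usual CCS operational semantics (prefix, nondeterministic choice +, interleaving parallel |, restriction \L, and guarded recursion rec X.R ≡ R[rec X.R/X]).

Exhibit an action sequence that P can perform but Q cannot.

P's transition system — 9 states:
  m0 = c.(a.0 | c.0 | (a.0 + a.0)) :: —c→ m1
  m1 = a.0 | c.0 | (a.0 + a.0) :: —a→ m2, —a→ m3, —c→ m4
  m2 = 0 | c.0 | (a.0 + a.0) :: —a→ m5, —c→ m6
  m3 = a.0 | c.0 | 0 :: —a→ m5, —c→ m7
  m4 = a.0 | 0 | (a.0 + a.0) :: —a→ m6, —a→ m7
  m5 = 0 | c.0 | 0 :: —c→ m8
  m6 = 0 | 0 | (a.0 + a.0) :: —a→ m8
  m7 = a.0 | 0 | 0 :: —a→ m8
  m8 = 0 | 0 | 0 :: stopped
Q's transition system — 9 states:
  n0 = c.(b.0 | c.0 | (a.0 + a.0)) :: —c→ n1
  n1 = b.0 | c.0 | (a.0 + a.0) :: —a→ n2, —b→ n3, —c→ n4
  n2 = b.0 | c.0 | 0 :: —b→ n5, —c→ n6
  n3 = 0 | c.0 | (a.0 + a.0) :: —a→ n5, —c→ n7
  n4 = b.0 | 0 | (a.0 + a.0) :: —a→ n6, —b→ n7
  n5 = 0 | c.0 | 0 :: —c→ n8
  n6 = b.0 | 0 | 0 :: —b→ n8
  n7 = 0 | 0 | (a.0 + a.0) :: —a→ n8
  n8 = 0 | 0 | 0 :: stopped
Run σ = ⟨caa⟩ on P: start {m0}
  after c @ step 1: {m1}
  after a @ step 2: {m2, m3}
  after a @ step 3: {m5}
  — P admits the full trace.
Run σ = ⟨caa⟩ on Q: start {n0}
  after c @ step 1: {n1}
  after a @ step 2: {n2}
  after a @ step 3: ∅  — Q cannot continue

caa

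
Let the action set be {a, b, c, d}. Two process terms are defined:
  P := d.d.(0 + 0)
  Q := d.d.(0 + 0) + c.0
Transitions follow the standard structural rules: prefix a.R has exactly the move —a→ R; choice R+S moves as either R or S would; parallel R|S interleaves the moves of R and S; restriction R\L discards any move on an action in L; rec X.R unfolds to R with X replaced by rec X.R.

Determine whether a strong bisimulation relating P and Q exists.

Reachable graph of P (3 states):
  m0 = d.d.(0 + 0) ⊢ -d-> m1
  m1 = d.(0 + 0) ⊢ -d-> m2
  m2 = 0 + 0 ⊢ ·
Reachable graph of Q (4 states):
  n0 = d.d.(0 + 0) + c.0 ⊢ -c-> n1, -d-> n2
  n1 = 0 ⊢ ·
  n2 = d.(0 + 0) ⊢ -d-> n3
  n3 = 0 + 0 ⊢ ·
Partition-refinement fixed point:
  B0 = {m0}
  B1 = {m1, n2}
  B2 = {m2, n1, n3}
  B3 = {n0}
m0 ∈ B0, n0 ∈ B3 → different blocks

P ≁ Q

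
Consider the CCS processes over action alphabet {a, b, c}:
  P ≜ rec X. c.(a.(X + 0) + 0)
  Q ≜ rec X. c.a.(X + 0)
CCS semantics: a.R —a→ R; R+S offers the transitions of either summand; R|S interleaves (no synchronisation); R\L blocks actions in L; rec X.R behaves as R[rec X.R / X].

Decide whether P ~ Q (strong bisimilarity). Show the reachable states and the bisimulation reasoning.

P ~ Q

Reachable graph of P (3 states):
  m0 = rec X. c.(a.(X + 0) + 0) has moves ··c··> m1
  m1 = a.((rec X. c.(a.(X + 0) + 0)) + 0) + 0 has moves ··a··> m2
  m2 = (rec X. c.(a.(X + 0) + 0)) + 0 has moves ··c··> m1
Reachable graph of Q (3 states):
  n0 = rec X. c.a.(X + 0) has moves ··c··> n1
  n1 = a.((rec X. c.a.(X + 0)) + 0) has moves ··a··> n2
  n2 = (rec X. c.a.(X + 0)) + 0 has moves ··c··> n1
Bisimilarity quotient blocks:
  B0 = {m0, m2, n0, n2}
  B1 = {m1, n1}
m0 ∈ B0, n0 ∈ B0 → same block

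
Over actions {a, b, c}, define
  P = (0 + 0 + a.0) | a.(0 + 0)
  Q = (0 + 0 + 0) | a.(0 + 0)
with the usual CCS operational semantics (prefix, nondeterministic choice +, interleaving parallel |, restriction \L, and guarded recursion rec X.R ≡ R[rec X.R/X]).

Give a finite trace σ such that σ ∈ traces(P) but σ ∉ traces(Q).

aa

Reachable graph of P (4 states):
  u0 = (0 + 0 + a.0) | a.(0 + 0) :: —a→ u1, —a→ u2
  u1 = (0 + 0 + a.0) | (0 + 0) :: —a→ u3
  u2 = 0 | a.(0 + 0) :: —a→ u3
  u3 = 0 | (0 + 0) :: (no moves)
Reachable graph of Q (2 states):
  v0 = (0 + 0 + 0) | a.(0 + 0) :: —a→ v1
  v1 = (0 + 0 + 0) | (0 + 0) :: (no moves)
Run σ = ⟨aa⟩ on P: start {u0}
  [1] a ⇒ {u1, u2}
  [2] a ⇒ {u3}
  — P admits the full trace.
Run σ = ⟨aa⟩ on Q: start {v0}
  [1] a ⇒ {v1}
  [2] a ⇒ no successor for Q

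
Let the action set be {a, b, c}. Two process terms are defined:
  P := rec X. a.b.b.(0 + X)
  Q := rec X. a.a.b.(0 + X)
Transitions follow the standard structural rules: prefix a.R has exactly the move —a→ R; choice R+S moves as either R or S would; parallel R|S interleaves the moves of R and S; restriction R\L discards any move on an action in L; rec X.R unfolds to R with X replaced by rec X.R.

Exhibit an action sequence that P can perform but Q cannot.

Reachable graph of P (4 states):
  s0 = rec X. a.b.b.(0 + X) :: —a→ s1
  s1 = b.b.(0 + (rec X. a.b.b.(0 + X))) :: —b→ s2
  s2 = b.(0 + (rec X. a.b.b.(0 + X))) :: —b→ s3
  s3 = 0 + (rec X. a.b.b.(0 + X)) :: —a→ s1
Reachable graph of Q (4 states):
  t0 = rec X. a.a.b.(0 + X) :: —a→ t1
  t1 = a.b.(0 + (rec X. a.a.b.(0 + X))) :: —a→ t2
  t2 = b.(0 + (rec X. a.a.b.(0 + X))) :: —b→ t3
  t3 = 0 + (rec X. a.a.b.(0 + X)) :: —a→ t1
Run σ = ⟨ab⟩ on P: start {s0}
  after a @ step 1: {s1}
  after b @ step 2: {s2}
  P completes σ.
Run σ = ⟨ab⟩ on Q: start {t0}
  after a @ step 1: {t1}
  after b @ step 2: ∅ (Q stuck)

ab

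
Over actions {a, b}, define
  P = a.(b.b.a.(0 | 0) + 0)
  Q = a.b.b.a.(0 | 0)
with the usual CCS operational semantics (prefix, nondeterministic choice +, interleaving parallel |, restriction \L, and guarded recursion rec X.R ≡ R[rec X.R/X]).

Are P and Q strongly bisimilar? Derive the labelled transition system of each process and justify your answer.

LTS(P): 5 reachable states
  m0 = a.(b.b.a.(0 | 0) + 0) | -a-> m1
  m1 = b.b.a.(0 | 0) + 0 | -b-> m2
  m2 = b.a.(0 | 0) | -b-> m3
  m3 = a.(0 | 0) | -a-> m4
  m4 = 0 | 0 | ∅
LTS(Q): 5 reachable states
  n0 = a.b.b.a.(0 | 0) | -a-> n1
  n1 = b.b.a.(0 | 0) | -b-> n2
  n2 = b.a.(0 | 0) | -b-> n3
  n3 = a.(0 | 0) | -a-> n4
  n4 = 0 | 0 | ∅
Coarsest stable partition (strong bisimilarity classes):
  B0 = {m0, n0}
  B1 = {m1, n1}
  B2 = {m2, n2}
  B3 = {m3, n3}
  B4 = {m4, n4}
m0 ∈ B0, n0 ∈ B0 → same block

YES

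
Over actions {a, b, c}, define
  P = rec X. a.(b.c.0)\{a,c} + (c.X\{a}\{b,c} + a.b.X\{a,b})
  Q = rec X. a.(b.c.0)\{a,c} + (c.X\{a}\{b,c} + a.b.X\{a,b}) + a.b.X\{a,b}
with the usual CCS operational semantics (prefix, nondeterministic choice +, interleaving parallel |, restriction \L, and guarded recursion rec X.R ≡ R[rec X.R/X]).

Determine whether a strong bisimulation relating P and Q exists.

P ~ Q

LTS(P): 7 reachable states
  m0 = rec X. a.(b.c.0)\{a,c} + (c.X\{a}\{b,c} + a.b.X\{a,b}) | --a--▸ m1, --a--▸ m2, --c--▸ m3
  m1 = (b.c.0)\{a,c} | --b--▸ m4
  m2 = b.(rec X. a.(b.c.0)\{a,c} + (c.X\{a}\{b,c} + a.b.X\{a,b}))\{a,b} | --b--▸ m5
  m3 = (rec X. a.(b.c.0)\{a,c} + (c.X\{a}\{b,c} + a.b.X\{a,b}))\{a}\{b,c} | ∅
  m4 = (c.0)\{a,c} | ∅
  m5 = (rec X. a.(b.c.0)\{a,c} + (c.X\{a}\{b,c} + a.b.X\{a,b}))\{a,b} | --c--▸ m6
  m6 = (rec X. a.(b.c.0)\{a,c} + (c.X\{a}\{b,c} + a.b.X\{a,b}))\{a}\{b,c}\{a,b} | ∅
LTS(Q): 7 reachable states
  n0 = rec X. a.(b.c.0)\{a,c} + (c.X\{a}\{b,c} + a.b.X\{a,b}) + a.b.X\{a,b} | --a--▸ n1, --a--▸ n2, --c--▸ n3
  n1 = (b.c.0)\{a,c} | --b--▸ n4
  n2 = b.(rec X. a.(b.c.0)\{a,c} + (c.X\{a}\{b,c} + a.b.X\{a,b}) + a.b.X\{a,b})\{a,b} | --b--▸ n5
  n3 = (rec X. a.(b.c.0)\{a,c} + (c.X\{a}\{b,c} + a.b.X\{a,b}) + a.b.X\{a,b})\{a}\{b,c} | ∅
  n4 = (c.0)\{a,c} | ∅
  n5 = (rec X. a.(b.c.0)\{a,c} + (c.X\{a}\{b,c} + a.b.X\{a,b}) + a.b.X\{a,b})\{a,b} | --c--▸ n6
  n6 = (rec X. a.(b.c.0)\{a,c} + (c.X\{a}\{b,c} + a.b.X\{a,b}) + a.b.X\{a,b})\{a}\{b,c}\{a,b} | ∅
Bisimilarity quotient blocks:
  B0 = {m0, n0}
  B1 = {m2, n2}
  B2 = {m5, n5}
  B3 = {m3, m4, m6, n3, n4, n6}
  B4 = {m1, n1}
m0 ∈ B0, n0 ∈ B0 → same block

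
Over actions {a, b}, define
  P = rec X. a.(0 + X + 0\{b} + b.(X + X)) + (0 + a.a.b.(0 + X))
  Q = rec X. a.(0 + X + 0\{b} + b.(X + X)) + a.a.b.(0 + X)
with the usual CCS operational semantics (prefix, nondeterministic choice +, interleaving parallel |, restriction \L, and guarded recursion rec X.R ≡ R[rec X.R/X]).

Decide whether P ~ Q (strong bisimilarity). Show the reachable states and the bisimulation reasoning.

Reachable graph of P (6 states):
  p0 = rec X. a.(0 + X + 0\{b} + b.(X + X)) + (0 + a.a.b.(0 + X)) | --a--▸ p1, --a--▸ p2
  p1 = 0 + (rec X. a.(0 + X + 0\{b} + b.(X + X)) + (0 + a.a.b.(0 + X))) + 0\{b} + b.((rec X. a.(0 + X + 0\{b} + b.(X + X)) + (0 + a.a.b.(0 + X))) + (rec X. a.(0 + X + 0\{b} + b.(X + X)) + (0 + a.a.b.(0 + X)))) | --a--▸ p1, --a--▸ p2, --b--▸ p3
  p2 = a.b.(0 + (rec X. a.(0 + X + 0\{b} + b.(X + X)) + (0 + a.a.b.(0 + X)))) | --a--▸ p4
  p3 = (rec X. a.(0 + X + 0\{b} + b.(X + X)) + (0 + a.a.b.(0 + X))) + (rec X. a.(0 + X + 0\{b} + b.(X + X)) + (0 + a.a.b.(0 + X))) | --a--▸ p1, --a--▸ p2
  p4 = b.(0 + (rec X. a.(0 + X + 0\{b} + b.(X + X)) + (0 + a.a.b.(0 + X)))) | --b--▸ p5
  p5 = 0 + (rec X. a.(0 + X + 0\{b} + b.(X + X)) + (0 + a.a.b.(0 + X))) | --a--▸ p1, --a--▸ p2
Reachable graph of Q (6 states):
  q0 = rec X. a.(0 + X + 0\{b} + b.(X + X)) + a.a.b.(0 + X) | --a--▸ q1, --a--▸ q2
  q1 = 0 + (rec X. a.(0 + X + 0\{b} + b.(X + X)) + a.a.b.(0 + X)) + 0\{b} + b.((rec X. a.(0 + X + 0\{b} + b.(X + X)) + a.a.b.(0 + X)) + (rec X. a.(0 + X + 0\{b} + b.(X + X)) + a.a.b.(0 + X))) | --a--▸ q1, --a--▸ q2, --b--▸ q3
  q2 = a.b.(0 + (rec X. a.(0 + X + 0\{b} + b.(X + X)) + a.a.b.(0 + X))) | --a--▸ q4
  q3 = (rec X. a.(0 + X + 0\{b} + b.(X + X)) + a.a.b.(0 + X)) + (rec X. a.(0 + X + 0\{b} + b.(X + X)) + a.a.b.(0 + X)) | --a--▸ q1, --a--▸ q2
  q4 = b.(0 + (rec X. a.(0 + X + 0\{b} + b.(X + X)) + a.a.b.(0 + X))) | --b--▸ q5
  q5 = 0 + (rec X. a.(0 + X + 0\{b} + b.(X + X)) + a.a.b.(0 + X)) | --a--▸ q1, --a--▸ q2
Bisimilarity quotient blocks:
  B0 = {p0, p3, p5, q0, q3, q5}
  B1 = {p1, q1}
  B2 = {p2, q2}
  B3 = {p4, q4}
p0 ∈ B0, q0 ∈ B0 → same block

YES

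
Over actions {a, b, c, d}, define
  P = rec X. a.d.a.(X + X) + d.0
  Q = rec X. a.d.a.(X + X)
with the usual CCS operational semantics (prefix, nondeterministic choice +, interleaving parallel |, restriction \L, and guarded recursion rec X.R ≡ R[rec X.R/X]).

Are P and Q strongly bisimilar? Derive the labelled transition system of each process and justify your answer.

P's transition system — 5 states:
  s0 = rec X. a.d.a.(X + X) + d.0 | --a--▸ s1, --d--▸ s2
  s1 = d.a.((rec X. a.d.a.(X + X) + d.0) + (rec X. a.d.a.(X + X) + d.0)) | --d--▸ s3
  s2 = 0 | stopped
  s3 = a.((rec X. a.d.a.(X + X) + d.0) + (rec X. a.d.a.(X + X) + d.0)) | --a--▸ s4
  s4 = (rec X. a.d.a.(X + X) + d.0) + (rec X. a.d.a.(X + X) + d.0) | --a--▸ s1, --d--▸ s2
Q's transition system — 4 states:
  t0 = rec X. a.d.a.(X + X) | --a--▸ t1
  t1 = d.a.((rec X. a.d.a.(X + X)) + (rec X. a.d.a.(X + X))) | --d--▸ t2
  t2 = a.((rec X. a.d.a.(X + X)) + (rec X. a.d.a.(X + X))) | --a--▸ t3
  t3 = (rec X. a.d.a.(X + X)) + (rec X. a.d.a.(X + X)) | --a--▸ t1
Partition-refinement fixed point:
  B0 = {s0, s4}
  B1 = {s1}
  B2 = {s3}
  B3 = {s2}
  B4 = {t0, t3}
  B5 = {t1}
  B6 = {t2}
s0 ∈ B0, t0 ∈ B4 → different blocks

NO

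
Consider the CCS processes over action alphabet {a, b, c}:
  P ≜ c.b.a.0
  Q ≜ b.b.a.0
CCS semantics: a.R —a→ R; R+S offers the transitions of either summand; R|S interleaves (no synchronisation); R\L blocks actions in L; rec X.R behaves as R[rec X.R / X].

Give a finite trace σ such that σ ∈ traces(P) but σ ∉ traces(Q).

c

LTS(P): 4 reachable states
  p0 = c.b.a.0 :: —c→ p1
  p1 = b.a.0 :: —b→ p2
  p2 = a.0 :: —a→ p3
  p3 = 0 :: deadlocked
LTS(Q): 4 reachable states
  q0 = b.b.a.0 :: —b→ q1
  q1 = b.a.0 :: —b→ q2
  q2 = a.0 :: —a→ q3
  q3 = 0 :: deadlocked
Executing c from P (initial set {p0}):
  step 1 (c): {p1}
  ✓ P
Executing c from Q (initial set {q0}):
  step 1 (c): ∅ (Q stuck)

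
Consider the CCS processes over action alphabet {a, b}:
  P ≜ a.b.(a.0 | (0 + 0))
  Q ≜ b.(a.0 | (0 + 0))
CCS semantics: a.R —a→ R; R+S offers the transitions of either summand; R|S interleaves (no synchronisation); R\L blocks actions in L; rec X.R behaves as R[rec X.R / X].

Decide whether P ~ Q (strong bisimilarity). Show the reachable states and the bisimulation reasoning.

Reachable graph of P (4 states):
  s0 = a.b.(a.0 | (0 + 0)) | -a-> s1
  s1 = b.(a.0 | (0 + 0)) | -b-> s2
  s2 = a.0 | (0 + 0) | -a-> s3
  s3 = 0 | (0 + 0) | stopped
Reachable graph of Q (3 states):
  t0 = b.(a.0 | (0 + 0)) | -b-> t1
  t1 = a.0 | (0 + 0) | -a-> t2
  t2 = 0 | (0 + 0) | stopped
Bisimilarity quotient blocks:
  B0 = {s0}
  B1 = {s1, t0}
  B2 = {s2, t1}
  B3 = {s3, t2}
s0 ∈ B0, t0 ∈ B1 → different blocks

NO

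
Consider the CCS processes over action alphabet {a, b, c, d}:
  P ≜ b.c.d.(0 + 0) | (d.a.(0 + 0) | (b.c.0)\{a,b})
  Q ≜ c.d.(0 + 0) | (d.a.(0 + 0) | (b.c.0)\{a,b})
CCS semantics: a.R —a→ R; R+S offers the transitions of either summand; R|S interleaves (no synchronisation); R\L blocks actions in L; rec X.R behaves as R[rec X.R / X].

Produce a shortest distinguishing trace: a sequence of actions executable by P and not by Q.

b

P's transition system — 12 states:
  m0 = b.c.d.(0 + 0) | (d.a.(0 + 0) | (b.c.0)\{a,b}) → --b--▸ m1, --d--▸ m2
  m1 = c.d.(0 + 0) | (d.a.(0 + 0) | (b.c.0)\{a,b}) → --c--▸ m3, --d--▸ m4
  m2 = b.c.d.(0 + 0) | (a.(0 + 0) | (b.c.0)\{a,b}) → --a--▸ m5, --b--▸ m4
  m3 = d.(0 + 0) | (d.a.(0 + 0) | (b.c.0)\{a,b}) → --d--▸ m6, --d--▸ m7
  m4 = c.d.(0 + 0) | (a.(0 + 0) | (b.c.0)\{a,b}) → --a--▸ m8, --c--▸ m7
  m5 = b.c.d.(0 + 0) | ((0 + 0) | (b.c.0)\{a,b}) → --b--▸ m8
  m6 = (0 + 0) | (d.a.(0 + 0) | (b.c.0)\{a,b}) → --d--▸ m9
  m7 = d.(0 + 0) | (a.(0 + 0) | (b.c.0)\{a,b}) → --a--▸ m10, --d--▸ m9
  m8 = c.d.(0 + 0) | ((0 + 0) | (b.c.0)\{a,b}) → --c--▸ m10
  m9 = (0 + 0) | (a.(0 + 0) | (b.c.0)\{a,b}) → --a--▸ m11
  m10 = d.(0 + 0) | ((0 + 0) | (b.c.0)\{a,b}) → --d--▸ m11
  m11 = (0 + 0) | ((0 + 0) | (b.c.0)\{a,b}) → stopped
Q's transition system — 9 states:
  n0 = c.d.(0 + 0) | (d.a.(0 + 0) | (b.c.0)\{a,b}) → --c--▸ n1, --d--▸ n2
  n1 = d.(0 + 0) | (d.a.(0 + 0) | (b.c.0)\{a,b}) → --d--▸ n3, --d--▸ n4
  n2 = c.d.(0 + 0) | (a.(0 + 0) | (b.c.0)\{a,b}) → --a--▸ n5, --c--▸ n4
  n3 = (0 + 0) | (d.a.(0 + 0) | (b.c.0)\{a,b}) → --d--▸ n6
  n4 = d.(0 + 0) | (a.(0 + 0) | (b.c.0)\{a,b}) → --a--▸ n7, --d--▸ n6
  n5 = c.d.(0 + 0) | ((0 + 0) | (b.c.0)\{a,b}) → --c--▸ n7
  n6 = (0 + 0) | (a.(0 + 0) | (b.c.0)\{a,b}) → --a--▸ n8
  n7 = d.(0 + 0) | ((0 + 0) | (b.c.0)\{a,b}) → --d--▸ n8
  n8 = (0 + 0) | ((0 + 0) | (b.c.0)\{a,b}) → stopped
Run σ = ⟨b⟩ on P: start {m0}
  step 1 (b): {m1}
  P completes σ.
Run σ = ⟨b⟩ on Q: start {n0}
  step 1 (b): ∅  — Q cannot continue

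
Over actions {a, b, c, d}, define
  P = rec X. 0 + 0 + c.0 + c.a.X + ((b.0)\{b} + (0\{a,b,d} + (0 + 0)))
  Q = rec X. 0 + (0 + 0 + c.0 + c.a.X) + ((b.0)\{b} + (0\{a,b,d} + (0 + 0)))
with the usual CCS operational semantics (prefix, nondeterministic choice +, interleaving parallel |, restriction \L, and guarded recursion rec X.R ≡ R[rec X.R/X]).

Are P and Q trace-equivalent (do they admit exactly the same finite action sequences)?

YES

LTS(P): 3 reachable states
  s0 = rec X. 0 + 0 + c.0 + c.a.X + ((b.0)\{b} + (0\{a,b,d} + (0 + 0))) has moves -c-> s1, -c-> s2
  s1 = 0 has moves ∅
  s2 = a.(rec X. 0 + 0 + c.0 + c.a.X + ((b.0)\{b} + (0\{a,b,d} + (0 + 0)))) has moves -a-> s0
LTS(Q): 3 reachable states
  t0 = rec X. 0 + (0 + 0 + c.0 + c.a.X) + ((b.0)\{b} + (0\{a,b,d} + (0 + 0))) has moves -c-> t1, -c-> t2
  t1 = 0 has moves ∅
  t2 = a.(rec X. 0 + (0 + 0 + c.0 + c.a.X) + ((b.0)\{b} + (0\{a,b,d} + (0 + 0)))) has moves -a-> t0
Partition-refinement fixed point:
  B0 = {s0, t0}
  B1 = {s2, t2}
  B2 = {s1, t1}
s0 ∈ B0, t0 ∈ B0 → same block
Bisimilar ⇒ trace-equivalent.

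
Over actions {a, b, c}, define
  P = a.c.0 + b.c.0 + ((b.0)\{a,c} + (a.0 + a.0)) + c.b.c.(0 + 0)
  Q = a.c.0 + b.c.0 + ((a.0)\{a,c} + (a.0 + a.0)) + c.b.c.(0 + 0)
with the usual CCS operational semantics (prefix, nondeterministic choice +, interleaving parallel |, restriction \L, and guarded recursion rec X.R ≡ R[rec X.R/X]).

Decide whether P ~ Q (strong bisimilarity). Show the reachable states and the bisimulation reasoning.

P's transition system — 7 states:
  m0 = a.c.0 + b.c.0 + ((b.0)\{a,c} + (a.0 + a.0)) + c.b.c.(0 + 0) ⊢ —a→ m1, —a→ m2, —b→ m2, —b→ m3, —c→ m4
  m1 = 0 ⊢ ·
  m2 = c.0 ⊢ —c→ m1
  m3 = 0\{a,c} ⊢ ·
  m4 = b.c.(0 + 0) ⊢ —b→ m5
  m5 = c.(0 + 0) ⊢ —c→ m6
  m6 = 0 + 0 ⊢ ·
Q's transition system — 6 states:
  n0 = a.c.0 + b.c.0 + ((a.0)\{a,c} + (a.0 + a.0)) + c.b.c.(0 + 0) ⊢ —a→ n1, —a→ n2, —b→ n2, —c→ n3
  n1 = 0 ⊢ ·
  n2 = c.0 ⊢ —c→ n1
  n3 = b.c.(0 + 0) ⊢ —b→ n4
  n4 = c.(0 + 0) ⊢ —c→ n5
  n5 = 0 + 0 ⊢ ·
Partition-refinement fixed point:
  B0 = {m0}
  B1 = {m1, m3, m6, n1, n5}
  B2 = {m2, m5, n2, n4}
  B3 = {m4, n3}
  B4 = {n0}
m0 ∈ B0, n0 ∈ B4 → different blocks

not bisimilar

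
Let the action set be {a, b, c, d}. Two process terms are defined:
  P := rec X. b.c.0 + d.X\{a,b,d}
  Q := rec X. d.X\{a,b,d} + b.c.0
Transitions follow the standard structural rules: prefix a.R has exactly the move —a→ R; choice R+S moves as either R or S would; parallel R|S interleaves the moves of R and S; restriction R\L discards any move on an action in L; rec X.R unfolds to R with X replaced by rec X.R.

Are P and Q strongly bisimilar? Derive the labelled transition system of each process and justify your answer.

Reachable graph of P (4 states):
  u0 = rec X. b.c.0 + d.X\{a,b,d} has moves --b--▸ u1, --d--▸ u2
  u1 = c.0 has moves --c--▸ u3
  u2 = (rec X. b.c.0 + d.X\{a,b,d})\{a,b,d} has moves stopped
  u3 = 0 has moves stopped
Reachable graph of Q (4 states):
  v0 = rec X. d.X\{a,b,d} + b.c.0 has moves --b--▸ v1, --d--▸ v2
  v1 = c.0 has moves --c--▸ v3
  v2 = (rec X. d.X\{a,b,d} + b.c.0)\{a,b,d} has moves stopped
  v3 = 0 has moves stopped
Bisimilarity quotient blocks:
  B0 = {u0, v0}
  B1 = {u2, u3, v2, v3}
  B2 = {u1, v1}
u0 ∈ B0, v0 ∈ B0 → same block

YES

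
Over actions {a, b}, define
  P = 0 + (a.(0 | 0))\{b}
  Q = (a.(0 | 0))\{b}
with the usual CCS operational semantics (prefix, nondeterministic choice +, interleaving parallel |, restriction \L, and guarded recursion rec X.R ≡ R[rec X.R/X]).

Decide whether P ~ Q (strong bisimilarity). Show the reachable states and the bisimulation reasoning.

P's transition system — 2 states:
  s0 = 0 + (a.(0 | 0))\{b} | -a-> s1
  s1 = (0 | 0)\{b} | ∅
Q's transition system — 2 states:
  t0 = (a.(0 | 0))\{b} | -a-> t1
  t1 = (0 | 0)\{b} | ∅
Partition-refinement fixed point:
  B0 = {s0, t0}
  B1 = {s1, t1}
s0 ∈ B0, t0 ∈ B0 → same block

P ~ Q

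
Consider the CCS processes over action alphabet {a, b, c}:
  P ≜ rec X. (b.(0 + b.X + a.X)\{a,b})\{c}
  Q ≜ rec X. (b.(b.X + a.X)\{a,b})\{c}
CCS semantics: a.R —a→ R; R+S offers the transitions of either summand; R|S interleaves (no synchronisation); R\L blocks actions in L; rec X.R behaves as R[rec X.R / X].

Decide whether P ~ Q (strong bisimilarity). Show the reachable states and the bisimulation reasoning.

P's transition system — 2 states:
  s0 = rec X. (b.(0 + b.X + a.X)\{a,b})\{c} | =b=> s1
  s1 = (0 + b.(rec X. (b.(0 + b.X + a.X)\{a,b})\{c}) + a.(rec X. (b.(0 + b.X + a.X)\{a,b})\{c}))\{a,b}\{c} | stopped
Q's transition system — 2 states:
  t0 = rec X. (b.(b.X + a.X)\{a,b})\{c} | =b=> t1
  t1 = (b.(rec X. (b.(b.X + a.X)\{a,b})\{c}) + a.(rec X. (b.(b.X + a.X)\{a,b})\{c}))\{a,b}\{c} | stopped
Coarsest stable partition (strong bisimilarity classes):
  B0 = {s0, t0}
  B1 = {s1, t1}
s0 ∈ B0, t0 ∈ B0 → same block

P ~ Q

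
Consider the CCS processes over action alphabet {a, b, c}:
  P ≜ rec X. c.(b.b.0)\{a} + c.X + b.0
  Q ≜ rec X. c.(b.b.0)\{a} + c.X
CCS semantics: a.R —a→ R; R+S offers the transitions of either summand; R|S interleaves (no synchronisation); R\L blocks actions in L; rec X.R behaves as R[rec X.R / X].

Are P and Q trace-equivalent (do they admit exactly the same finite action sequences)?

NO — witness ⟨b⟩

LTS(P): 5 reachable states
  s0 = rec X. c.(b.b.0)\{a} + c.X + b.0 → ··b··> s1, ··c··> s0, ··c··> s2
  s1 = 0 → stopped
  s2 = (b.b.0)\{a} → ··b··> s3
  s3 = (b.0)\{a} → ··b··> s4
  s4 = 0\{a} → stopped
LTS(Q): 4 reachable states
  t0 = rec X. c.(b.b.0)\{a} + c.X → ··c··> t0, ··c··> t1
  t1 = (b.b.0)\{a} → ··b··> t2
  t2 = (b.0)\{a} → ··b··> t3
  t3 = 0\{a} → stopped
Executing b from P (initial set {s0}):
  step 1 (b): {s1}
  — P admits the full trace.
Executing b from Q (initial set {t0}):
  step 1 (b): ∅ (Q stuck)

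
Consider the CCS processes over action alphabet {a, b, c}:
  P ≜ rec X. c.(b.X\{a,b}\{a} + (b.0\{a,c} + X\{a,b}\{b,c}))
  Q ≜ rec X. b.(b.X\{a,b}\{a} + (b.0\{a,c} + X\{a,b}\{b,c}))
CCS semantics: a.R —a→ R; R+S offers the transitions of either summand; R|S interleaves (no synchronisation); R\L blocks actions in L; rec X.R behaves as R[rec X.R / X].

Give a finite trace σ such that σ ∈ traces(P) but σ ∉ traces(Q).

P's transition system — 5 states:
  s0 = rec X. c.(b.X\{a,b}\{a} + (b.0\{a,c} + X\{a,b}\{b,c})) has moves =c=> s1
  s1 = b.(rec X. c.(b.X\{a,b}\{a} + (b.0\{a,c} + X\{a,b}\{b,c})))\{a,b}\{a} + (b.0\{a,c} + (rec X. c.(b.X\{a,b}\{a} + (b.0\{a,c} + X\{a,b}\{b,c})))\{a,b}\{b,c}) has moves =b=> s2, =b=> s3
  s2 = (rec X. c.(b.X\{a,b}\{a} + (b.0\{a,c} + X\{a,b}\{b,c})))\{a,b}\{a} has moves =c=> s4
  s3 = 0\{a,c} has moves ∅
  s4 = (b.(rec X. c.(b.X\{a,b}\{a} + (b.0\{a,c} + X\{a,b}\{b,c})))\{a,b}\{a} + (b.0\{a,c} + (rec X. c.(b.X\{a,b}\{a} + (b.0\{a,c} + X\{a,b}\{b,c})))\{a,b}\{b,c}))\{a,b}\{a} has moves ∅
Q's transition system — 4 states:
  t0 = rec X. b.(b.X\{a,b}\{a} + (b.0\{a,c} + X\{a,b}\{b,c})) has moves =b=> t1
  t1 = b.(rec X. b.(b.X\{a,b}\{a} + (b.0\{a,c} + X\{a,b}\{b,c})))\{a,b}\{a} + (b.0\{a,c} + (rec X. b.(b.X\{a,b}\{a} + (b.0\{a,c} + X\{a,b}\{b,c})))\{a,b}\{b,c}) has moves =b=> t2, =b=> t3
  t2 = (rec X. b.(b.X\{a,b}\{a} + (b.0\{a,c} + X\{a,b}\{b,c})))\{a,b}\{a} has moves ∅
  t3 = 0\{a,c} has moves ∅
Executing c from P (initial set {s0}):
  [1] c ⇒ {s1}
  — P admits the full trace.
Executing c from Q (initial set {t0}):
  [1] c ⇒ ∅  — Q cannot continue

c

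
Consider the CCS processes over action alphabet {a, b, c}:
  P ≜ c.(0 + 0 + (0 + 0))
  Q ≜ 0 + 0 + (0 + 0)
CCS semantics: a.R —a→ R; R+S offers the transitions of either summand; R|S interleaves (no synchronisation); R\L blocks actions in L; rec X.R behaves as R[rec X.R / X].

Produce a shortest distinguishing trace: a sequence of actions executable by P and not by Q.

Reachable graph of P (2 states):
  p0 = c.(0 + 0 + (0 + 0)) | --c--▸ p1
  p1 = 0 + 0 + (0 + 0) | stopped
Reachable graph of Q (1 states):
  q0 = 0 + 0 + (0 + 0) | stopped
Executing c from P (initial set {p0}):
  [1] c ⇒ {p1}
  P completes σ.
Executing c from Q (initial set {q0}):
  [1] c ⇒ ∅  — Q cannot continue

c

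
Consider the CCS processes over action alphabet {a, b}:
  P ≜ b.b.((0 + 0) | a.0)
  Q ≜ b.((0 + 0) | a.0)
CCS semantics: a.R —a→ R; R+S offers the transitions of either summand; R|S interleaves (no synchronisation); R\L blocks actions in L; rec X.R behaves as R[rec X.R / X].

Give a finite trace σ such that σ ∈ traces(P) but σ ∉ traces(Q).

bb

Reachable graph of P (4 states):
  u0 = b.b.((0 + 0) | a.0) | --b--▸ u1
  u1 = b.((0 + 0) | a.0) | --b--▸ u2
  u2 = (0 + 0) | a.0 | --a--▸ u3
  u3 = (0 + 0) | 0 | ·
Reachable graph of Q (3 states):
  v0 = b.((0 + 0) | a.0) | --b--▸ v1
  v1 = (0 + 0) | a.0 | --a--▸ v2
  v2 = (0 + 0) | 0 | ·
Executing bb from P (initial set {u0}):
  step 1 (b): {u1}
  step 2 (b): {u2}
  — P admits the full trace.
Executing bb from Q (initial set {v0}):
  step 1 (b): {v1}
  step 2 (b): no successor for Q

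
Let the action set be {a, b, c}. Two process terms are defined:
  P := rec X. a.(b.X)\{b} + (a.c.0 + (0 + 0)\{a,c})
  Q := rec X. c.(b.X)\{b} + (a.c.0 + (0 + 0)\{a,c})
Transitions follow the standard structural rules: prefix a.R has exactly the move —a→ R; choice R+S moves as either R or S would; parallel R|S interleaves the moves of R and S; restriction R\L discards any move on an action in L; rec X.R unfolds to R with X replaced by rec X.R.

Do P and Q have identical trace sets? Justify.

trace-distinct — witness ⟨c⟩

LTS(P): 4 reachable states
  p0 = rec X. a.(b.X)\{b} + (a.c.0 + (0 + 0)\{a,c}) | =a=> p1, =a=> p2
  p1 = (b.(rec X. a.(b.X)\{b} + (a.c.0 + (0 + 0)\{a,c})))\{b} | stopped
  p2 = c.0 | =c=> p3
  p3 = 0 | stopped
LTS(Q): 4 reachable states
  q0 = rec X. c.(b.X)\{b} + (a.c.0 + (0 + 0)\{a,c}) | =a=> q1, =c=> q2
  q1 = c.0 | =c=> q3
  q2 = (b.(rec X. c.(b.X)\{b} + (a.c.0 + (0 + 0)\{a,c})))\{b} | stopped
  q3 = 0 | stopped
Run σ = ⟨c⟩ on Q: start {q0}
  [1] c ⇒ {q2}
  ✓ Q
Run σ = ⟨c⟩ on P: start {p0}
  [1] c ⇒ ∅ (P stuck)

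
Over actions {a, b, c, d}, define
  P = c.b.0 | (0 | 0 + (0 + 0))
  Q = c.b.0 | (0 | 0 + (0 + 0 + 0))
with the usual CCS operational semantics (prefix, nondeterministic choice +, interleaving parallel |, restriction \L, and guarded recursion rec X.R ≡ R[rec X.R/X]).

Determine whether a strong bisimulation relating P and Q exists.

YES

P's transition system — 3 states:
  m0 = c.b.0 | (0 | 0 + (0 + 0)) :: —c→ m1
  m1 = b.0 | (0 | 0 + (0 + 0)) :: —b→ m2
  m2 = 0 | (0 | 0 + (0 + 0)) :: (no moves)
Q's transition system — 3 states:
  n0 = c.b.0 | (0 | 0 + (0 + 0 + 0)) :: —c→ n1
  n1 = b.0 | (0 | 0 + (0 + 0 + 0)) :: —b→ n2
  n2 = 0 | (0 | 0 + (0 + 0 + 0)) :: (no moves)
Bisimilarity quotient blocks:
  B0 = {m0, n0}
  B1 = {m1, n1}
  B2 = {m2, n2}
m0 ∈ B0, n0 ∈ B0 → same block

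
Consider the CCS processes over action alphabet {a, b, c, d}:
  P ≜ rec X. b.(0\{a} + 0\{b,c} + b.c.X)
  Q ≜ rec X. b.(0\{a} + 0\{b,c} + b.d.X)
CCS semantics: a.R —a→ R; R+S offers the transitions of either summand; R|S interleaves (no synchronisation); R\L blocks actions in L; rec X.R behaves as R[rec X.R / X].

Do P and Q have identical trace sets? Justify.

Reachable graph of P (3 states):
  u0 = rec X. b.(0\{a} + 0\{b,c} + b.c.X) | —b→ u1
  u1 = 0\{a} + 0\{b,c} + b.c.(rec X. b.(0\{a} + 0\{b,c} + b.c.X)) | —b→ u2
  u2 = c.(rec X. b.(0\{a} + 0\{b,c} + b.c.X)) | —c→ u0
Reachable graph of Q (3 states):
  v0 = rec X. b.(0\{a} + 0\{b,c} + b.d.X) | —b→ v1
  v1 = 0\{a} + 0\{b,c} + b.d.(rec X. b.(0\{a} + 0\{b,c} + b.d.X)) | —b→ v2
  v2 = d.(rec X. b.(0\{a} + 0\{b,c} + b.d.X)) | —d→ v0
Executing bbc from P (initial set {u0}):
  [1] b ⇒ {u1}
  [2] b ⇒ {u2}
  [3] c ⇒ {u0}
  ✓ P
Executing bbc from Q (initial set {v0}):
  [1] b ⇒ {v1}
  [2] b ⇒ {v2}
  [3] c ⇒ ∅  — Q cannot continue

NO — witness ⟨bbc⟩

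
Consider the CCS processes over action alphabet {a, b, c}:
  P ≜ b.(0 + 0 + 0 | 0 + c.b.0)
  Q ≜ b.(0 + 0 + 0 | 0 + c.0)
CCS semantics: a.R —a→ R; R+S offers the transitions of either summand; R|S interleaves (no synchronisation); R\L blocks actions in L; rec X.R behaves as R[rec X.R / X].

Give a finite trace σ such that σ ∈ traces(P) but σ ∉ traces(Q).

Reachable graph of P (4 states):
  p0 = b.(0 + 0 + 0 | 0 + c.b.0) | —b→ p1
  p1 = 0 + 0 + 0 | 0 + c.b.0 | —c→ p2
  p2 = b.0 | —b→ p3
  p3 = 0 | stopped
Reachable graph of Q (3 states):
  q0 = b.(0 + 0 + 0 | 0 + c.0) | —b→ q1
  q1 = 0 + 0 + 0 | 0 + c.0 | —c→ q2
  q2 = 0 | stopped
Run σ = ⟨bcb⟩ on P: start {p0}
  step 1 (b): {p1}
  step 2 (c): {p2}
  step 3 (b): {p3}
  P completes σ.
Run σ = ⟨bcb⟩ on Q: start {q0}
  step 1 (b): {q1}
  step 2 (c): {q2}
  step 3 (b): ∅  — Q cannot continue

bcb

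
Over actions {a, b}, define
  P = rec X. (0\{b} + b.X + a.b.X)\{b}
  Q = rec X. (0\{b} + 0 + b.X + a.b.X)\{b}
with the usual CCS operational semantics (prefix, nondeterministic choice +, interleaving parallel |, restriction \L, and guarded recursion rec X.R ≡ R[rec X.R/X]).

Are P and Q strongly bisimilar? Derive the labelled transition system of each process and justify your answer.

P's transition system — 2 states:
  m0 = rec X. (0\{b} + b.X + a.b.X)\{b} → --a--▸ m1
  m1 = (b.(rec X. (0\{b} + b.X + a.b.X)\{b}))\{b} → stopped
Q's transition system — 2 states:
  n0 = rec X. (0\{b} + 0 + b.X + a.b.X)\{b} → --a--▸ n1
  n1 = (b.(rec X. (0\{b} + 0 + b.X + a.b.X)\{b}))\{b} → stopped
Coarsest stable partition (strong bisimilarity classes):
  B0 = {m0, n0}
  B1 = {m1, n1}
m0 ∈ B0, n0 ∈ B0 → same block

YES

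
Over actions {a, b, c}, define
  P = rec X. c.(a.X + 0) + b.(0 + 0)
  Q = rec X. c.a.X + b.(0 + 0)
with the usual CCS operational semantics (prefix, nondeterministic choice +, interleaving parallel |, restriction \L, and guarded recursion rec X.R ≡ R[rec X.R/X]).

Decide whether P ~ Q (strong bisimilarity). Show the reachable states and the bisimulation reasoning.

P's transition system — 3 states:
  u0 = rec X. c.(a.X + 0) + b.(0 + 0) ⊢ --b--▸ u1, --c--▸ u2
  u1 = 0 + 0 ⊢ ·
  u2 = a.(rec X. c.(a.X + 0) + b.(0 + 0)) + 0 ⊢ --a--▸ u0
Q's transition system — 3 states:
  v0 = rec X. c.a.X + b.(0 + 0) ⊢ --b--▸ v1, --c--▸ v2
  v1 = 0 + 0 ⊢ ·
  v2 = a.(rec X. c.a.X + b.(0 + 0)) ⊢ --a--▸ v0
Coarsest stable partition (strong bisimilarity classes):
  B0 = {u0, v0}
  B1 = {u1, v1}
  B2 = {u2, v2}
u0 ∈ B0, v0 ∈ B0 → same block

YES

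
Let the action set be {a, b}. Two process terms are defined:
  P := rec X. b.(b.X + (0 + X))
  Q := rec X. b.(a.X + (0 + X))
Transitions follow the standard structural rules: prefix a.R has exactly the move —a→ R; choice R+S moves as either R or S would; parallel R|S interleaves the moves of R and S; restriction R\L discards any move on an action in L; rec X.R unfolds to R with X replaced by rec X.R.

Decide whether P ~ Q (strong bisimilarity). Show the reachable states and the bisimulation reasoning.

LTS(P): 2 reachable states
  m0 = rec X. b.(b.X + (0 + X)) ⊢ --b--▸ m1
  m1 = b.(rec X. b.(b.X + (0 + X))) + (0 + (rec X. b.(b.X + (0 + X)))) ⊢ --b--▸ m0, --b--▸ m1
LTS(Q): 2 reachable states
  n0 = rec X. b.(a.X + (0 + X)) ⊢ --b--▸ n1
  n1 = a.(rec X. b.(a.X + (0 + X))) + (0 + (rec X. b.(a.X + (0 + X)))) ⊢ --a--▸ n0, --b--▸ n1
Coarsest stable partition (strong bisimilarity classes):
  B0 = {m0, m1}
  B1 = {n0}
  B2 = {n1}
m0 ∈ B0, n0 ∈ B1 → different blocks

NO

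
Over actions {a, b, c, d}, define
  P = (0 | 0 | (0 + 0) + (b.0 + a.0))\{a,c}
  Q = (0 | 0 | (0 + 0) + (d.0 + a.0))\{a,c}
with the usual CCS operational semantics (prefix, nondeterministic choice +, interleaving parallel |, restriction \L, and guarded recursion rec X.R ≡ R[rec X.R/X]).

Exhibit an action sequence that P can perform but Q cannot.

b

LTS(P): 2 reachable states
  u0 = (0 | 0 | (0 + 0) + (b.0 + a.0))\{a,c} | -b-> u1
  u1 = 0\{a,c} | ∅
LTS(Q): 2 reachable states
  v0 = (0 | 0 | (0 + 0) + (d.0 + a.0))\{a,c} | -d-> v1
  v1 = 0\{a,c} | ∅
Trace ⟨b⟩ through P, begin at {u0}:
  after b @ step 1: {u1}
  ✓ P
Trace ⟨b⟩ through Q, begin at {v0}:
  after b @ step 1: ∅  — Q cannot continue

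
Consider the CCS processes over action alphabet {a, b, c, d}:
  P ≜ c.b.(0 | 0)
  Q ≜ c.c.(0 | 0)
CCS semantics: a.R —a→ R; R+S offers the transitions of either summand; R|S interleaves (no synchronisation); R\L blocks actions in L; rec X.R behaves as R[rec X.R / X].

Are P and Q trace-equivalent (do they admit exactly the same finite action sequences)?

LTS(P): 3 reachable states
  s0 = c.b.(0 | 0) has moves —c→ s1
  s1 = b.(0 | 0) has moves —b→ s2
  s2 = 0 | 0 has moves ∅
LTS(Q): 3 reachable states
  t0 = c.c.(0 | 0) has moves —c→ t1
  t1 = c.(0 | 0) has moves —c→ t2
  t2 = 0 | 0 has moves ∅
Run σ = ⟨cb⟩ on P: start {s0}
  step 1 (c): {s1}
  step 2 (b): {s2}
  ✓ P
Run σ = ⟨cb⟩ on Q: start {t0}
  step 1 (c): {t1}
  step 2 (b): ∅  — Q cannot continue

NO — witness ⟨cb⟩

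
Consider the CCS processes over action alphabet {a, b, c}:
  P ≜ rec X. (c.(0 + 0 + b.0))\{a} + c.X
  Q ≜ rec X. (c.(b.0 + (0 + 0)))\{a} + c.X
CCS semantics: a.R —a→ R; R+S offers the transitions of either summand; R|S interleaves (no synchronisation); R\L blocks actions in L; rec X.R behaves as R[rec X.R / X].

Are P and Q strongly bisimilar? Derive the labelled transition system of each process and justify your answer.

Reachable graph of P (3 states):
  u0 = rec X. (c.(0 + 0 + b.0))\{a} + c.X has moves =c=> u0, =c=> u1
  u1 = (0 + 0 + b.0)\{a} has moves =b=> u2
  u2 = 0\{a} has moves deadlocked
Reachable graph of Q (3 states):
  v0 = rec X. (c.(b.0 + (0 + 0)))\{a} + c.X has moves =c=> v0, =c=> v1
  v1 = (b.0 + (0 + 0))\{a} has moves =b=> v2
  v2 = 0\{a} has moves deadlocked
Coarsest stable partition (strong bisimilarity classes):
  B0 = {u0, v0}
  B1 = {u1, v1}
  B2 = {u2, v2}
u0 ∈ B0, v0 ∈ B0 → same block

bisimilar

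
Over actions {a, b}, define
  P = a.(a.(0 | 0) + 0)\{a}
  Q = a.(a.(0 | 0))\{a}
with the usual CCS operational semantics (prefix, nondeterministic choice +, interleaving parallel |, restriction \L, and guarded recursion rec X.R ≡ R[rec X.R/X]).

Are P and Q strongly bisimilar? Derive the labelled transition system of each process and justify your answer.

LTS(P): 2 reachable states
  m0 = a.(a.(0 | 0) + 0)\{a} :: ··a··> m1
  m1 = (a.(0 | 0) + 0)\{a} :: stopped
LTS(Q): 2 reachable states
  n0 = a.(a.(0 | 0))\{a} :: ··a··> n1
  n1 = (a.(0 | 0))\{a} :: stopped
Bisimilarity quotient blocks:
  B0 = {m0, n0}
  B1 = {m1, n1}
m0 ∈ B0, n0 ∈ B0 → same block

P ~ Q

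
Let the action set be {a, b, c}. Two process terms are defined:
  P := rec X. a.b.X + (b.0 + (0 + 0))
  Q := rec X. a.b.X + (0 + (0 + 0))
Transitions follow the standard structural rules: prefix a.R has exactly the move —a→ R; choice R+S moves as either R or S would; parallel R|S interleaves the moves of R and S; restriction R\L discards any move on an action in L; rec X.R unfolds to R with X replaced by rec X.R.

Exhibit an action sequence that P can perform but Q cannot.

LTS(P): 3 reachable states
  m0 = rec X. a.b.X + (b.0 + (0 + 0)) :: --a--▸ m1, --b--▸ m2
  m1 = b.(rec X. a.b.X + (b.0 + (0 + 0))) :: --b--▸ m0
  m2 = 0 :: ∅
LTS(Q): 2 reachable states
  n0 = rec X. a.b.X + (0 + (0 + 0)) :: --a--▸ n1
  n1 = b.(rec X. a.b.X + (0 + (0 + 0))) :: --b--▸ n0
Trace ⟨b⟩ through P, begin at {m0}:
  [1] b ⇒ {m2}
  ✓ P
Trace ⟨b⟩ through Q, begin at {n0}:
  [1] b ⇒ ∅ (Q stuck)

b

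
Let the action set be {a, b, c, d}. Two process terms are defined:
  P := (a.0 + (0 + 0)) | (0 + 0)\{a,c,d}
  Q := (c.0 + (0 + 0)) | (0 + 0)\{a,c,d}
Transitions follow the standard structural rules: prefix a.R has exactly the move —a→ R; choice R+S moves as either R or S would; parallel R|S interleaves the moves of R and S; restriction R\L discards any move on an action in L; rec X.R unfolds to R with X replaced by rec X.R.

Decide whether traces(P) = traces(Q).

P's transition system — 2 states:
  m0 = (a.0 + (0 + 0)) | (0 + 0)\{a,c,d} | --a--▸ m1
  m1 = 0 | (0 + 0)\{a,c,d} | stopped
Q's transition system — 2 states:
  n0 = (c.0 + (0 + 0)) | (0 + 0)\{a,c,d} | --c--▸ n1
  n1 = 0 | (0 + 0)\{a,c,d} | stopped
Run σ = ⟨a⟩ on P: start {m0}
  [1] a ⇒ {m1}
  ✓ P
Run σ = ⟨a⟩ on Q: start {n0}
  [1] a ⇒ ∅  — Q cannot continue

traces(P) ≠ traces(Q) — witness ⟨a⟩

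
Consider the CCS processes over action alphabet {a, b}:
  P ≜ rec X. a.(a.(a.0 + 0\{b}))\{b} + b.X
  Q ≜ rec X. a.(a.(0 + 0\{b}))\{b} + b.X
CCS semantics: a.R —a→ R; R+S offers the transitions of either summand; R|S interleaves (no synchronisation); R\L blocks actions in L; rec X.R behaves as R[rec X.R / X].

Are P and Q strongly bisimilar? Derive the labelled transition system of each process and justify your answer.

LTS(P): 4 reachable states
  u0 = rec X. a.(a.(a.0 + 0\{b}))\{b} + b.X → -a-> u1, -b-> u0
  u1 = (a.(a.0 + 0\{b}))\{b} → -a-> u2
  u2 = (a.0 + 0\{b})\{b} → -a-> u3
  u3 = 0\{b} → ·
LTS(Q): 3 reachable states
  v0 = rec X. a.(a.(0 + 0\{b}))\{b} + b.X → -a-> v1, -b-> v0
  v1 = (a.(0 + 0\{b}))\{b} → -a-> v2
  v2 = (0 + 0\{b})\{b} → ·
Bisimilarity quotient blocks:
  B0 = {u0}
  B1 = {u1}
  B2 = {u2, v1}
  B3 = {u3, v2}
  B4 = {v0}
u0 ∈ B0, v0 ∈ B4 → different blocks

NO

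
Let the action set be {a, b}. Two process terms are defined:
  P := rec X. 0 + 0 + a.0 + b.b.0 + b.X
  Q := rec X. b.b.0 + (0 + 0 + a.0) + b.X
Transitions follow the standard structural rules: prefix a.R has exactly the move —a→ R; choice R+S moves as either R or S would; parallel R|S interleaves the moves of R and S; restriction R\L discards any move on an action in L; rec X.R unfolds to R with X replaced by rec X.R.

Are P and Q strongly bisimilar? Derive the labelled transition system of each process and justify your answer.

bisimilar

Reachable graph of P (3 states):
  s0 = rec X. 0 + 0 + a.0 + b.b.0 + b.X → —a→ s1, —b→ s0, —b→ s2
  s1 = 0 → (no moves)
  s2 = b.0 → —b→ s1
Reachable graph of Q (3 states):
  t0 = rec X. b.b.0 + (0 + 0 + a.0) + b.X → —a→ t1, —b→ t0, —b→ t2
  t1 = 0 → (no moves)
  t2 = b.0 → —b→ t1
Bisimilarity quotient blocks:
  B0 = {s0, t0}
  B1 = {s1, t1}
  B2 = {s2, t2}
s0 ∈ B0, t0 ∈ B0 → same block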